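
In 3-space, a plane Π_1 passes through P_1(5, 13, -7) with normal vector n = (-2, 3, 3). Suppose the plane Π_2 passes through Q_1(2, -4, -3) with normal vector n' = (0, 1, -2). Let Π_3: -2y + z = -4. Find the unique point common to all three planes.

(-1, 2, 0)

Π_1: n·r = n·P_1 gives -2x + 3y + 3z = 8.
Π_2: n'·r = n'·Q_1 gives y - 2z = 2.
Solving the 3×3 linear system -2x + 3y + 3z = 8, y - 2z = 2, -2y + z = -4 (e.g. by elimination or Cramer's rule, determinant = 6) gives (-1, 2, 0).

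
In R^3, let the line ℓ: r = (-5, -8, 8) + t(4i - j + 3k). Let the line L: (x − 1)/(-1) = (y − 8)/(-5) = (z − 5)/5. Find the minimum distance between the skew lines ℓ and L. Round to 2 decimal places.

7.49

L has direction (-1, -5, 5) through (1, 8, 5).
Common perpendicular direction n = (4, -1, 3) × (-1, -5, 5) = (10, -23, -21).
With w = (1, 8, 5) − (-5, -8, 8) = (6, 16, -3), w · n = -245.
Distance = |w · n| / |n| = |-245| / √1070 ≈ 7.49.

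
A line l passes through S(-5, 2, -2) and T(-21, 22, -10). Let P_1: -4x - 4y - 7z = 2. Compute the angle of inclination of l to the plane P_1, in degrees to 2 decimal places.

9.53

A direction vector for l is T − S = (-16, 20, -8).
sin θ = |n·v| / (|n||v|) = |40| / (√81 · √720) = 0.16563.
θ ≈ 9.53°.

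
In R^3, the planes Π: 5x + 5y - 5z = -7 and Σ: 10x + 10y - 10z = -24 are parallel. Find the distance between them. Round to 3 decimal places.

Rescale Σ by 1/2: 5x + 5y - 5z = -12. Then distance = |-7 − (-12)| / √75 ≈ 0.577.

0.577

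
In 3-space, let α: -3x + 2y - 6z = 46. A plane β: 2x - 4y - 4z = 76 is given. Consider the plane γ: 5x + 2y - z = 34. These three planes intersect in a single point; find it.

Solving the 3×3 linear system -3x + 2y - 6z = 46, 2x - 4y - 4z = 76, 5x + 2y - z = 34 (e.g. by elimination or Cramer's rule, determinant = -216) gives (6, -4, -12).

(6, -4, -12)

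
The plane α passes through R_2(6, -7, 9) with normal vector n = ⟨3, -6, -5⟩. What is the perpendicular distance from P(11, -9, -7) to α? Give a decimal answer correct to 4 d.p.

12.7889

α: n·r = n·R_2 gives 3x - 6y - 5z = 15.
n·P − d = (3)·(11) + (-6)·(-9) + (-5)·(-7) − 15 = 107; |n| = √70.
Distance = |107| / √70 = 107/√70 ≈ 12.7889.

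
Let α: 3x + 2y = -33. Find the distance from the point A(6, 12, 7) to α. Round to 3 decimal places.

20.801

n·A − d = (3)·(6) + (2)·(12) + (0)·(7) − (-33) = 75; |n| = √13.
Distance = |75| / √13 = 75/√13 ≈ 20.801.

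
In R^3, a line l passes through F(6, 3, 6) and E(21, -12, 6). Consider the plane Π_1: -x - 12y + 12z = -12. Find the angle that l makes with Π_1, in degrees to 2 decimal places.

A direction vector for l is E − F = (15, -15, 0).
sin θ = |n·v| / (|n||v|) = |165| / (√289 · √450) = 0.45754.
θ ≈ 27.23°.

27.23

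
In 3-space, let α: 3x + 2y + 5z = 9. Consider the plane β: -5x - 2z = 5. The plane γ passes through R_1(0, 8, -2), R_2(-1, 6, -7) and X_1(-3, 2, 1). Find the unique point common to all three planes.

R_1R_2 = (-1, -2, -5), R_1X_1 = (-3, -6, 3); a normal to γ is R_1R_2 × R_1X_1 = (-36, 18, 0).
Using R_1: γ has equation -36x + 18y = 144.
Solving the 3×3 linear system 3x + 2y + 5z = 9, -5x - 2z = 5, -36x + 18y = 144 (e.g. by elimination or Cramer's rule, determinant = -198) gives (-1, 6, 0).

(-1, 6, 0)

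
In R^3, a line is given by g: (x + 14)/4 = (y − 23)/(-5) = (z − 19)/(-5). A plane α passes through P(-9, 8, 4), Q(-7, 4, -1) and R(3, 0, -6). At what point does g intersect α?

(-2, 8, 4)

g has direction (4, -5, -5) through (-14, 23, 19).
PQ = (2, -4, -5), PR = (12, -8, -10); a normal to α is PQ × PR = (0, -40, 32).
Using P: α has equation -40y + 32z = -192.
Substitute r = (-14, 23, 19) + t(4, -5, -5) into the plane: -312 + 40t = -192, so t = 3.
Intersection: (-14, 23, 19) + 3·(4, -5, -5) = (-2, 8, 4).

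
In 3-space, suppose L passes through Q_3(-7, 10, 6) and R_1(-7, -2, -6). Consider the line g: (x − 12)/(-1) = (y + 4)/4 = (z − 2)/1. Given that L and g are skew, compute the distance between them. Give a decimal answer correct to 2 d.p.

14.17

A direction vector for L is R_1 − Q_3 = (0, -12, -12).
g has direction (-1, 4, 1) through (12, -4, 2).
Common perpendicular direction n = (0, -12, -12) × (-1, 4, 1) = (36, 12, -12).
With w = (12, -4, 2) − (-7, 10, 6) = (19, -14, -4), w · n = 564.
Distance = |w · n| / |n| = |564| / √1584 ≈ 14.17.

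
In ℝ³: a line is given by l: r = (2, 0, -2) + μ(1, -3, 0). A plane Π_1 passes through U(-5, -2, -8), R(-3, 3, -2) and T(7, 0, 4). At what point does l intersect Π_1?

UR = (2, 5, 6), UT = (12, 2, 12); a normal to Π_1 is UR × UT = (48, 48, -56).
Using U: Π_1 has equation 48x + 48y - 56z = 112.
Substitute r = (2, 0, -2) + t(1, -3, 0) into the plane: 208 + (-96)t = 112, so t = 1.
Intersection: (2, 0, -2) + 1·(1, -3, 0) = (3, -3, -2).

(3, -3, -2)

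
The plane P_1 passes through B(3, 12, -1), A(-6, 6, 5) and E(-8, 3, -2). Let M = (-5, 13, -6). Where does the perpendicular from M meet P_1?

BA = (-9, -6, 6), BE = (-11, -9, -1); a normal to P_1 is BA × BE = (60, -75, 15).
Using B: P_1 has equation 60x - 75y + 15z = -735.
Foot = M − λn with λ = (n·M − d)/|n|² = (-1365 − (-735))/9450 = -1/15.
Foot = (-5, 13, -6) − (-1/15)·(60, -75, 15) = (-1, 8, -5).

(-1, 8, -5)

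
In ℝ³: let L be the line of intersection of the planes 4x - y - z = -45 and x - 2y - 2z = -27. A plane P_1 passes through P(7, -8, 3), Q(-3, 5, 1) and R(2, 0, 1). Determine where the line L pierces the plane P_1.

Direction of L: (4, -1, -1) × (1, -2, -2) = (0, 7, -7).
A point on L: solving the two plane equations with y = -10 gives (-9, -10, 19).
PQ = (-10, 13, -2), PR = (-5, 8, -2); a normal to P_1 is PQ × PR = (-10, -10, -15).
Using P: P_1 has equation -10x - 10y - 15z = -35.
Substitute r = (-9, -10, 19) + t(0, 7, -7) into the plane: -95 + 35t = -35, so t = 12/7.
Intersection: (-9, -10, 19) + (12/7)·(0, 7, -7) = (-9, 2, 7).

(-9, 2, 7)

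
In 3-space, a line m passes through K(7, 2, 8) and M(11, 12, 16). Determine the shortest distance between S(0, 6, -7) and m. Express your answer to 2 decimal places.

15.01

A direction vector for m is M − K = (4, 10, 8).
Taking (7, 2, 8) on m with direction v = (4, 10, 8): w = S − (7, 2, 8) = (-7, 4, -15), and w × v = (182, -4, -86).
Distance = |w × v| / |v| = √40536 / √180 ≈ 15.01.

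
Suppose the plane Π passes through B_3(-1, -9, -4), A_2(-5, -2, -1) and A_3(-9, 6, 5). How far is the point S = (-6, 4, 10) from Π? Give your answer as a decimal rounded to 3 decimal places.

B_3A_2 = (-4, 7, 3), B_3A_3 = (-8, 15, 9); a normal to Π is B_3A_2 × B_3A_3 = (18, 12, -4).
Using B_3: Π has equation 18x + 12y - 4z = -110.
n·S − d = (18)·(-6) + (12)·(4) + (-4)·(10) − (-110) = 10; |n| = √484.
Distance = |10| / √484 = 10/√484 ≈ 0.455.

0.455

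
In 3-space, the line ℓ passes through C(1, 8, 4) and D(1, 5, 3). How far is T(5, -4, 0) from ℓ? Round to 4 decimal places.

A direction vector for ℓ is D − C = (0, -3, -1).
Taking (1, 8, 4) on ℓ with direction v = (0, -3, -1): w = T − (1, 8, 4) = (4, -12, -4), and w × v = (0, 4, -12).
Distance = |w × v| / |v| = √160 / √10 ≈ 4.0000.

4.0000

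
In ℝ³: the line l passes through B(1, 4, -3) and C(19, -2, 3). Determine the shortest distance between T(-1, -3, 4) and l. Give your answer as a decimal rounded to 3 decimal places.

A direction vector for l is C − B = (18, -6, 6).
Taking (1, 4, -3) on l with direction v = (18, -6, 6): w = T − (1, 4, -3) = (-2, -7, 7), and w × v = (0, 138, 138).
Distance = |w × v| / |v| = √38088 / √396 ≈ 9.807.

9.807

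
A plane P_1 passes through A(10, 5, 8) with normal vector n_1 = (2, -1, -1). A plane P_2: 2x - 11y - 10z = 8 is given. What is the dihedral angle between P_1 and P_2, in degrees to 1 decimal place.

P_1: n_1·r = n_1·A gives 2x - y - z = 7.
cos θ = |n₁·n₂| / (|n₁||n₂|) = |25| / (√6 · √225).
θ = arccos(0.68041) ≈ 47.1°.

47.1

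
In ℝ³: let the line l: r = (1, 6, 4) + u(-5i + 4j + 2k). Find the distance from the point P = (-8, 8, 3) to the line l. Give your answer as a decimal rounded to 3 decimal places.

5.310

Taking (1, 6, 4) on l with direction v = (-5, 4, 2): w = P − (1, 6, 4) = (-9, 2, -1), and w × v = (8, 23, -26).
Distance = |w × v| / |v| = √1269 / √45 ≈ 5.310.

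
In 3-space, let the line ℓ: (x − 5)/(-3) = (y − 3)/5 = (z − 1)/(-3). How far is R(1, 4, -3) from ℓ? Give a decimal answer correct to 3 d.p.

3.666

ℓ has direction (-3, 5, -3) through (5, 3, 1).
Taking (5, 3, 1) on ℓ with direction v = (-3, 5, -3): w = R − (5, 3, 1) = (-4, 1, -4), and w × v = (17, 0, -17).
Distance = |w × v| / |v| = √578 / √43 ≈ 3.666.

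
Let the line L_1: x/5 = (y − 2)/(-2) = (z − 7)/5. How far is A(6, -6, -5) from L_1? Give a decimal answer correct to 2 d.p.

15.50

L_1 has direction (5, -2, 5) through (0, 2, 7).
Taking (0, 2, 7) on L_1 with direction v = (5, -2, 5): w = A − (0, 2, 7) = (6, -8, -12), and w × v = (-64, -90, 28).
Distance = |w × v| / |v| = √12980 / √54 ≈ 15.50.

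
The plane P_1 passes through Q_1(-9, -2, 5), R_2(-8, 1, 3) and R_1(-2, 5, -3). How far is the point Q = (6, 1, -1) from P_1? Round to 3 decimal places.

4.610

Q_1R_2 = (1, 3, -2), Q_1R_1 = (7, 7, -8); a normal to P_1 is Q_1R_2 × Q_1R_1 = (-10, -6, -14).
Using Q_1: P_1 has equation -10x - 6y - 14z = 32.
n·Q − d = (-10)·(6) + (-6)·(1) + (-14)·(-1) − 32 = -84; |n| = √332.
Distance = |-84| / √332 = 84/√332 ≈ 4.610.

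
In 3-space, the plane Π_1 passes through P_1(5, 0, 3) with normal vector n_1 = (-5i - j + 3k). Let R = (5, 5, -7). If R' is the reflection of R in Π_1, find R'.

Π_1: n_1·r = n_1·P_1 gives -5x - y + 3z = -16.
λ = (n·R − d)/|n|² = (-51 − (-16))/35 = -1.
Reflection = R − 2λn = (5, 5, -7) − (-2)·(-5, -1, 3) = (-5, 3, -1).

(-5, 3, -1)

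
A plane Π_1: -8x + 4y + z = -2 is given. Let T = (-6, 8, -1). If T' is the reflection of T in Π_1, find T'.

(10, 0, -3)

λ = (n·T − d)/|n|² = (79 − (-2))/81 = 1.
Reflection = T − 2λn = (-6, 8, -1) − 2·(-8, 4, 1) = (10, 0, -3).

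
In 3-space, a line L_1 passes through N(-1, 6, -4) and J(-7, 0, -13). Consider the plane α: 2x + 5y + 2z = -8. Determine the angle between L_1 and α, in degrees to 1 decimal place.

57.6

A direction vector for L_1 is J − N = (-6, -6, -9).
sin θ = |n·v| / (|n||v|) = |-60| / (√33 · √153) = 0.84440.
θ ≈ 57.6°.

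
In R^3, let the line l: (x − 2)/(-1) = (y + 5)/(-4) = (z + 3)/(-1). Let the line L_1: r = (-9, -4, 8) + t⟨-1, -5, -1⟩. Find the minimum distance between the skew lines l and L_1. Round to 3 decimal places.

15.556

l has direction (-1, -4, -1) through (2, -5, -3).
Common perpendicular direction n = (-1, -4, -1) × (-1, -5, -1) = (-1, 0, 1).
With w = (-9, -4, 8) − (2, -5, -3) = (-11, 1, 11), w · n = 22.
Distance = |w · n| / |n| = |22| / √2 ≈ 15.556.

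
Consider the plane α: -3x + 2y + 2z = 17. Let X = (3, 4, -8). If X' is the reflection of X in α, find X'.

(-9, 12, 0)

λ = (n·X − d)/|n|² = (-17 − 17)/17 = -2.
Reflection = X − 2λn = (3, 4, -8) − (-4)·(-3, 2, 2) = (-9, 12, 0).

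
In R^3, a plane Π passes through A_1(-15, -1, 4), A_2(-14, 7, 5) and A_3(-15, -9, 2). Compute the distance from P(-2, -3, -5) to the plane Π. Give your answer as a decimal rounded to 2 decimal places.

A_1A_2 = (1, 8, 1), A_1A_3 = (0, -8, -2); a normal to Π is A_1A_2 × A_1A_3 = (-8, 2, -8).
Using A_1: Π has equation -8x + 2y - 8z = 86.
n·P − d = (-8)·(-2) + (2)·(-3) + (-8)·(-5) − 86 = -36; |n| = √132.
Distance = |-36| / √132 = 36/√132 ≈ 3.13.

3.13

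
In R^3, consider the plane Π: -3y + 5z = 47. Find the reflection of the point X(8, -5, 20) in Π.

(8, 7, 0)

λ = (n·X − d)/|n|² = (115 − 47)/34 = 2.
Reflection = X − 2λn = (8, -5, 20) − 4·(0, -3, 5) = (8, 7, 0).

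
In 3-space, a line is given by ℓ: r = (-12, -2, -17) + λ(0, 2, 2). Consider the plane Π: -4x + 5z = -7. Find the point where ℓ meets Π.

Substitute r = (-12, -2, -17) + t(0, 2, 2) into the plane: -37 + 10t = -7, so t = 3.
Intersection: (-12, -2, -17) + 3·(0, 2, 2) = (-12, 4, -11).

(-12, 4, -11)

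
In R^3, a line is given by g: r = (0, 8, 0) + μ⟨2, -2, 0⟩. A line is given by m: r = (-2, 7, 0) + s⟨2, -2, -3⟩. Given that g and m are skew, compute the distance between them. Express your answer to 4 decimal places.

2.1213

Common perpendicular direction n = (2, -2, 0) × (2, -2, -3) = (6, 6, 0).
With w = (-2, 7, 0) − (0, 8, 0) = (-2, -1, 0), w · n = -18.
Distance = |w · n| / |n| = |-18| / √72 ≈ 2.1213.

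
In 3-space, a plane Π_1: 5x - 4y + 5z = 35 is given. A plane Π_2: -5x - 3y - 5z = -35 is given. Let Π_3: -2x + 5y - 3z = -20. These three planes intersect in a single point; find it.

Solving the 3×3 linear system 5x - 4y + 5z = 35, -5x - 3y - 5z = -35, -2x + 5y - 3z = -20 (e.g. by elimination or Cramer's rule, determinant = 35) gives (1, 0, 6).

(1, 0, 6)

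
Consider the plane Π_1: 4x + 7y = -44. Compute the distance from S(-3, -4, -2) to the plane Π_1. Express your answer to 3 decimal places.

n·S − d = (4)·(-3) + (7)·(-4) + (0)·(-2) − (-44) = 4; |n| = √65.
Distance = |4| / √65 = 4/√65 ≈ 0.496.

0.496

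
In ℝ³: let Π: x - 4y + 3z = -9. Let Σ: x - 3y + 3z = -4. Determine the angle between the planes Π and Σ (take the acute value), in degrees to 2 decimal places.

cos θ = |n₁·n₂| / (|n₁||n₂|) = |22| / (√26 · √19).
θ = arccos(0.98983) ≈ 8.18°.

8.18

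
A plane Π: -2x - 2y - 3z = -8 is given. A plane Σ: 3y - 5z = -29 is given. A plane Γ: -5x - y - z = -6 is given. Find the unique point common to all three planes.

(1, -3, 4)

Solving the 3×3 linear system -2x - 2y - 3z = -8, 3y - 5z = -29, -5x - y - z = -6 (e.g. by elimination or Cramer's rule, determinant = -79) gives (1, -3, 4).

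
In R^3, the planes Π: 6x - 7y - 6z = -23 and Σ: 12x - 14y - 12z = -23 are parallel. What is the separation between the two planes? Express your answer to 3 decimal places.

Rescale Σ by 1/2: 6x - 7y - 6z = -23/2. Then distance = |-23 − (-23/2)| / √121 ≈ 1.045.

1.045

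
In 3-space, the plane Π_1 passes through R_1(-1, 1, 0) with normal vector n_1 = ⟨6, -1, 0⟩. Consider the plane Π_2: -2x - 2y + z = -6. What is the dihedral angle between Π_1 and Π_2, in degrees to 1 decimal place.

56.8

Π_1: n_1·r = n_1·R_1 gives 6x - y = -7.
cos θ = |n₁·n₂| / (|n₁||n₂|) = |-10| / (√37 · √9).
θ = arccos(0.54800) ≈ 56.8°.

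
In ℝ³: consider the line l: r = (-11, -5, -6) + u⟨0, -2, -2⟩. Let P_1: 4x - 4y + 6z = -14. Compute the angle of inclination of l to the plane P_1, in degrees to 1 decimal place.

sin θ = |n·v| / (|n||v|) = |-4| / (√68 · √8) = 0.17150.
θ ≈ 9.9°.

9.9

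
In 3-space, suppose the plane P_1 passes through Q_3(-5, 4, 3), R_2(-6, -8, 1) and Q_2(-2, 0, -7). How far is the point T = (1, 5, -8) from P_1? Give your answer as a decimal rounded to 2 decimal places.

Q_3R_2 = (-1, -12, -2), Q_3Q_2 = (3, -4, -10); a normal to P_1 is Q_3R_2 × Q_3Q_2 = (112, -16, 40).
Using Q_3: P_1 has equation 112x - 16y + 40z = -504.
n·T − d = (112)·(1) + (-16)·(5) + (40)·(-8) − (-504) = 216; |n| = √14400.
Distance = |216| / √14400 = 216/√14400 ≈ 1.80.

1.80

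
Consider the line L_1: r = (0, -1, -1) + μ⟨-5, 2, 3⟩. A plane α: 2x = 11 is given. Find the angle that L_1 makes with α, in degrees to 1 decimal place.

54.2

sin θ = |n·v| / (|n||v|) = |-10| / (√4 · √38) = 0.81111.
θ ≈ 54.2°.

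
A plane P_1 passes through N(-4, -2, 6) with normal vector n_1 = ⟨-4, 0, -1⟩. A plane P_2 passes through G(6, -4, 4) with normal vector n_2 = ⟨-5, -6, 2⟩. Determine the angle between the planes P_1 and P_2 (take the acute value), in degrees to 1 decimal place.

P_1: n_1·r = n_1·N gives -4x - z = 10.
P_2: n_2·r = n_2·G gives -5x - 6y + 2z = 2.
cos θ = |n₁·n₂| / (|n₁||n₂|) = |18| / (√17 · √65).
θ = arccos(0.54149) ≈ 57.2°.

57.2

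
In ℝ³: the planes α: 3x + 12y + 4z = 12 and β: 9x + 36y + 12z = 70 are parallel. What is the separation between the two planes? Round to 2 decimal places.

Rescale β by 1/3: 3x + 12y + 4z = 70/3. Then distance = |12 − (70/3)| / √169 ≈ 0.87.

0.87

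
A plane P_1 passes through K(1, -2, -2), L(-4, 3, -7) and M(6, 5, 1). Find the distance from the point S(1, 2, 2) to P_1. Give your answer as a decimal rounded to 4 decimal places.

KL = (-5, 5, -5), KM = (5, 7, 3); a normal to P_1 is KL × KM = (50, -10, -60).
Using K: P_1 has equation 50x - 10y - 60z = 190.
n·S − d = (50)·(1) + (-10)·(2) + (-60)·(2) − 190 = -280; |n| = √6200.
Distance = |-280| / √6200 = 280/√6200 ≈ 3.5560.

3.5560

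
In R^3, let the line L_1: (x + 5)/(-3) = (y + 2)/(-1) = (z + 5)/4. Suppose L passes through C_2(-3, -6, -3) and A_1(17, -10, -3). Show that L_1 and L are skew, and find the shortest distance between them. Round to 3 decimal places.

L_1 has direction (-3, -1, 4) through (-5, -2, -5).
A direction vector for L is A_1 − C_2 = (20, -4, 0).
Common perpendicular direction n = (-3, -1, 4) × (20, -4, 0) = (16, 80, 32).
With w = (-3, -6, -3) − (-5, -2, -5) = (2, -4, 2), w · n = -224.
Since n ≠ 0 the lines are not parallel, and w · n = -224 ≠ 0 so they do not intersect; hence they are skew.
Distance = |w · n| / |n| = |-224| / √7680 ≈ 2.556.

2.556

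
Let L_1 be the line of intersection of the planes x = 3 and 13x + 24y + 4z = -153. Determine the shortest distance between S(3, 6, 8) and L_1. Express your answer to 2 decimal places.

Direction of L_1: (1, 0, 0) × (13, 24, 4) = (0, -4, 24).
A point on L_1: solving the two plane equations with y = -7 gives (3, -7, -6).
Taking (3, -7, -6) on L_1 with direction v = (0, -4, 24): w = S − (3, -7, -6) = (0, 13, 14), and w × v = (368, 0, 0).
Distance = |w × v| / |v| = √135424 / √592 ≈ 15.12.

15.12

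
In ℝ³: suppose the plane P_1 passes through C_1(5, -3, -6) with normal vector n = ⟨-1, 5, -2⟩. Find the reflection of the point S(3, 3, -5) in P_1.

P_1: n·r = n·C_1 gives -x + 5y - 2z = -8.
λ = (n·S − d)/|n|² = (22 − (-8))/30 = 1.
Reflection = S − 2λn = (3, 3, -5) − 2·(-1, 5, -2) = (5, -7, -1).

(5, -7, -1)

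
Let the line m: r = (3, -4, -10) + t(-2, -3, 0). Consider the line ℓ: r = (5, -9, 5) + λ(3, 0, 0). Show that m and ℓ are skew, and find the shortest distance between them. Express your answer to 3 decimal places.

15.000

Common perpendicular direction n = (-2, -3, 0) × (3, 0, 0) = (0, 0, 9).
With w = (5, -9, 5) − (3, -4, -10) = (2, -5, 15), w · n = 135.
Since n ≠ 0 the lines are not parallel, and w · n = 135 ≠ 0 so they do not intersect; hence they are skew.
Distance = |w · n| / |n| = |135| / √81 ≈ 15.000.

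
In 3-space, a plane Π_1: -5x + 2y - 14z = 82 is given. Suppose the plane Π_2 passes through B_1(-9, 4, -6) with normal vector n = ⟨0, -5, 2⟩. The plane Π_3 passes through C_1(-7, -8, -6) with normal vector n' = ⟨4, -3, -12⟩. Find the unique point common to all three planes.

(2, 4, -6)

Π_2: n·r = n·B_1 gives -5y + 2z = -32.
Π_3: n'·r = n'·C_1 gives 4x - 3y - 12z = 68.
Solving the 3×3 linear system -5x + 2y - 14z = 82, -5y + 2z = -32, 4x - 3y - 12z = 68 (e.g. by elimination or Cramer's rule, determinant = -594) gives (2, 4, -6).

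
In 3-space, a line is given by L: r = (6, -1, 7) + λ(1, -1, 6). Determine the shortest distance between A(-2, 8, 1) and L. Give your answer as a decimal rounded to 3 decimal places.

10.348

Taking (6, -1, 7) on L with direction v = (1, -1, 6): w = A − (6, -1, 7) = (-8, 9, -6), and w × v = (48, 42, -1).
Distance = |w × v| / |v| = √4069 / √38 ≈ 10.348.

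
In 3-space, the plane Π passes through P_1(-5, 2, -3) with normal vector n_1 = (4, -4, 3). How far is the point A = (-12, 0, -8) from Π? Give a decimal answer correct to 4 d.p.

Π: n_1·r = n_1·P_1 gives 4x - 4y + 3z = -37.
n·A − d = (4)·(-12) + (-4)·(0) + (3)·(-8) − (-37) = -35; |n| = √41.
Distance = |-35| / √41 = 35/√41 ≈ 5.4661.

5.4661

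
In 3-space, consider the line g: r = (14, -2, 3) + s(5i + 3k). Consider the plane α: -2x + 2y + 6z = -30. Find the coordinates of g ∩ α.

Substitute r = (14, -2, 3) + t(5, 0, 3) into the plane: -14 + 8t = -30, so t = -2.
Intersection: (14, -2, 3) + (-2)·(5, 0, 3) = (4, -2, -3).

(4, -2, -3)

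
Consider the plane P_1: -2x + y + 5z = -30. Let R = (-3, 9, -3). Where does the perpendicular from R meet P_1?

(-1, 8, -8)

Foot = R − λn with λ = (n·R − d)/|n|² = (0 − (-30))/30 = 1.
Foot = (-3, 9, -3) − 1·(-2, 1, 5) = (-1, 8, -8).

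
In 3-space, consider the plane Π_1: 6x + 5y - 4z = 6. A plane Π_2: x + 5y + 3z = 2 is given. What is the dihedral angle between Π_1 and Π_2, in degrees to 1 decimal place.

68.5

cos θ = |n₁·n₂| / (|n₁||n₂|) = |19| / (√77 · √35).
θ = arccos(0.36599) ≈ 68.5°.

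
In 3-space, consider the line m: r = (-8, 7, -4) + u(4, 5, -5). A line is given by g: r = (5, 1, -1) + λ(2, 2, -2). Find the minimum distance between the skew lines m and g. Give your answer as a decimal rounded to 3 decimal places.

2.121

Common perpendicular direction n = (4, 5, -5) × (2, 2, -2) = (0, -2, -2).
With w = (5, 1, -1) − (-8, 7, -4) = (13, -6, 3), w · n = 6.
Distance = |w · n| / |n| = |6| / √8 ≈ 2.121.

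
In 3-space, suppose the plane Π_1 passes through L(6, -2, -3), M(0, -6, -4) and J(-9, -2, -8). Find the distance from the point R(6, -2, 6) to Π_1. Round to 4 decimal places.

LM = (-6, -4, -1), LJ = (-15, 0, -5); a normal to Π_1 is LM × LJ = (20, -15, -60).
Using L: Π_1 has equation 20x - 15y - 60z = 330.
n·R − d = (20)·(6) + (-15)·(-2) + (-60)·(6) − 330 = -540; |n| = √4225.
Distance = |-540| / √4225 = 540/√4225 ≈ 8.3077.

8.3077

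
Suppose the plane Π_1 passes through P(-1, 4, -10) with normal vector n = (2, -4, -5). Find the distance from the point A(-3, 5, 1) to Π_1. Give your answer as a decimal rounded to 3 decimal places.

Π_1: n·r = n·P gives 2x - 4y - 5z = 32.
n·A − d = (2)·(-3) + (-4)·(5) + (-5)·(1) − 32 = -63; |n| = √45.
Distance = |-63| / √45 = 63/√45 ≈ 9.391.

9.391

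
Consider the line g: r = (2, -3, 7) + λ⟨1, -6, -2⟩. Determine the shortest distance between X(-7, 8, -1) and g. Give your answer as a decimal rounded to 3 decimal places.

13.457

Taking (2, -3, 7) on g with direction v = (1, -6, -2): w = X − (2, -3, 7) = (-9, 11, -8), and w × v = (-70, -26, 43).
Distance = |w × v| / |v| = √7425 / √41 ≈ 13.457.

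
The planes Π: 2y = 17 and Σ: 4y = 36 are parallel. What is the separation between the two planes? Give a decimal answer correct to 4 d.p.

0.5000

Rescale Σ by 1/2: 2y = 18. Then distance = |17 − 18| / √4 ≈ 0.5000.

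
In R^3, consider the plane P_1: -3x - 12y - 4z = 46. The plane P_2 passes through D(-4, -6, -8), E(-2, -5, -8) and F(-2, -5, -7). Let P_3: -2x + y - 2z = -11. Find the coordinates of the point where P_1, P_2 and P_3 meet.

DE = (2, 1, 0), DF = (2, 1, 1); a normal to P_2 is DE × DF = (1, -2, 0).
Using D: P_2 has equation x - 2y = 8.
Solving the 3×3 linear system -3x - 12y - 4z = 46, x - 2y = 8, -2x + y - 2z = -11 (e.g. by elimination or Cramer's rule, determinant = -24) gives (-2, -5, 5).

(-2, -5, 5)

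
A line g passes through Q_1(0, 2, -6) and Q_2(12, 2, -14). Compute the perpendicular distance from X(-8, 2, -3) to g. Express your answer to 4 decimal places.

A direction vector for g is Q_2 − Q_1 = (12, 0, -8).
Taking (0, 2, -6) on g with direction v = (12, 0, -8): w = X − (0, 2, -6) = (-8, 0, 3), and w × v = (0, -28, 0).
Distance = |w × v| / |v| = √784 / √208 ≈ 1.9415.

1.9415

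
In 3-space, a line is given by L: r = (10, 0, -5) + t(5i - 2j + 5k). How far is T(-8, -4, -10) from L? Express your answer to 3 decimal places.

12.369

Taking (10, 0, -5) on L with direction v = (5, -2, 5): w = T − (10, 0, -5) = (-18, -4, -5), and w × v = (-30, 65, 56).
Distance = |w × v| / |v| = √8261 / √54 ≈ 12.369.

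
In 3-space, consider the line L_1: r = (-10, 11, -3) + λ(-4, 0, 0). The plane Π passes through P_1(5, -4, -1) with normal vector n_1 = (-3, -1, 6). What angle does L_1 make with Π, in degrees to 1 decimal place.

26.3

Π: n_1·r = n_1·P_1 gives -3x - y + 6z = -17.
sin θ = |n·v| / (|n||v|) = |12| / (√46 · √16) = 0.44233.
θ ≈ 26.3°.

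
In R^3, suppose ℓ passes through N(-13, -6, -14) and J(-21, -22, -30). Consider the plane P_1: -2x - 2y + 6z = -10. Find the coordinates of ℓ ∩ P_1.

A direction vector for ℓ is J − N = (-8, -16, -16).
Substitute r = (-13, -6, -14) + t(-8, -16, -16) into the plane: -46 + (-48)t = -10, so t = -3/4.
Intersection: (-13, -6, -14) + (-3/4)·(-8, -16, -16) = (-7, 6, -2).

(-7, 6, -2)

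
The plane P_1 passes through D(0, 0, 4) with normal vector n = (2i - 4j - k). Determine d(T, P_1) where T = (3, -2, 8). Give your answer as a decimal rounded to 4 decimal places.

P_1: n·r = n·D gives 2x - 4y - z = -4.
n·T − d = (2)·(3) + (-4)·(-2) + (-1)·(8) − (-4) = 10; |n| = √21.
Distance = |10| / √21 = 10/√21 ≈ 2.1822.

2.1822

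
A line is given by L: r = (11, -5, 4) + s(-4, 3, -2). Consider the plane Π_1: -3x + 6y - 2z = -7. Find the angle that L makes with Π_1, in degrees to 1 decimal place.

sin θ = |n·v| / (|n||v|) = |34| / (√49 · √29) = 0.90195.
θ ≈ 64.4°.

64.4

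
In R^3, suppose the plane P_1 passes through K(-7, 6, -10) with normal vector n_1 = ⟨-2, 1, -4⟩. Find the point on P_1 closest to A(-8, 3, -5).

(-10, 4, -9)

P_1: n_1·r = n_1·K gives -2x + y - 4z = 60.
Foot = A − λn with λ = (n·A − d)/|n|² = (39 − 60)/21 = -1.
Foot = (-8, 3, -5) − (-1)·(-2, 1, -4) = (-10, 4, -9).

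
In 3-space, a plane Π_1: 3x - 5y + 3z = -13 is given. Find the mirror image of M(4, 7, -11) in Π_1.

(10, -3, -5)

λ = (n·M − d)/|n|² = (-56 − (-13))/43 = -1.
Reflection = M − 2λn = (4, 7, -11) − (-2)·(3, -5, 3) = (10, -3, -5).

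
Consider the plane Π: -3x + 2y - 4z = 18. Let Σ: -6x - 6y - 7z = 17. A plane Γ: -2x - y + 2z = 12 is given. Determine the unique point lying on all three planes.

(-6, 2, 1)

Solving the 3×3 linear system -3x + 2y - 4z = 18, -6x - 6y - 7z = 17, -2x - y + 2z = 12 (e.g. by elimination or Cramer's rule, determinant = 133) gives (-6, 2, 1).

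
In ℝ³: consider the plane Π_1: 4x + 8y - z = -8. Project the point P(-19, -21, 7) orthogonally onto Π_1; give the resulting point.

(-7, 3, 4)

Foot = P − λn with λ = (n·P − d)/|n|² = (-251 − (-8))/81 = -3.
Foot = (-19, -21, 7) − (-3)·(4, 8, -1) = (-7, 3, 4).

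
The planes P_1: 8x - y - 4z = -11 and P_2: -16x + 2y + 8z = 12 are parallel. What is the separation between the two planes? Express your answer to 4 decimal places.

Rescale P_2 by 1/(-2): 8x - y - 4z = -6. Then distance = |-11 − (-6)| / √81 ≈ 0.5556.

0.5556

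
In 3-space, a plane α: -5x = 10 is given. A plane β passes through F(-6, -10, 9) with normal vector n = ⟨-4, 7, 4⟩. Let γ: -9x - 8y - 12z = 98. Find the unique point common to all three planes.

β: n·r = n·F gives -4x + 7y + 4z = -10.
Solving the 3×3 linear system -5x = 10, -4x + 7y + 4z = -10, -9x - 8y - 12z = 98 (e.g. by elimination or Cramer's rule, determinant = 260) gives (-2, 2, -8).

(-2, 2, -8)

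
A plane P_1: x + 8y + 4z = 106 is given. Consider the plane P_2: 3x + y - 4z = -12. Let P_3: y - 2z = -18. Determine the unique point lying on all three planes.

Solving the 3×3 linear system x + 8y + 4z = 106, 3x + y - 4z = -12, y - 2z = -18 (e.g. by elimination or Cramer's rule, determinant = 62) gives (10, 6, 12).

(10, 6, 12)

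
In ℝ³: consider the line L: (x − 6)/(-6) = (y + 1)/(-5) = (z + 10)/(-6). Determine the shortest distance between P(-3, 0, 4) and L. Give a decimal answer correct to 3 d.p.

L has direction (-6, -5, -6) through (6, -1, -10).
Taking (6, -1, -10) on L with direction v = (-6, -5, -6): w = P − (6, -1, -10) = (-9, 1, 14), and w × v = (64, -138, 51).
Distance = |w × v| / |v| = √25741 / √97 ≈ 16.290.

16.290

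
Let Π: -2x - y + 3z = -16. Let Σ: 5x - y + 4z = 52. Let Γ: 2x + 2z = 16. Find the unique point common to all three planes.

(10, -10, -2)

Solving the 3×3 linear system -2x - y + 3z = -16, 5x - y + 4z = 52, 2x + 2z = 16 (e.g. by elimination or Cramer's rule, determinant = 12) gives (10, -10, -2).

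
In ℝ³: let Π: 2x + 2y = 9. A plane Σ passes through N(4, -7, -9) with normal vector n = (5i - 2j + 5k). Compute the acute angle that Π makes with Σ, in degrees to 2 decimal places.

Σ: n·r = n·N gives 5x - 2y + 5z = -11.
cos θ = |n₁·n₂| / (|n₁||n₂|) = |6| / (√8 · √54).
θ = arccos(0.28868) ≈ 73.22°.

73.22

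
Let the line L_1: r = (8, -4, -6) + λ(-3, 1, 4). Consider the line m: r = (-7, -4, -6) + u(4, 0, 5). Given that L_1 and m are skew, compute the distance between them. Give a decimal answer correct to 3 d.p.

2.369

Common perpendicular direction n = (-3, 1, 4) × (4, 0, 5) = (5, 31, -4).
With w = (-7, -4, -6) − (8, -4, -6) = (-15, 0, 0), w · n = -75.
Distance = |w · n| / |n| = |-75| / √1002 ≈ 2.369.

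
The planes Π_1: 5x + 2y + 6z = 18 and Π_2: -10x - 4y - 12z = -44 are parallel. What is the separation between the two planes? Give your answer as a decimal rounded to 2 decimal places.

Rescale Π_2 by 1/(-2): 5x + 2y + 6z = 22. Then distance = |18 − 22| / √65 ≈ 0.50.

0.50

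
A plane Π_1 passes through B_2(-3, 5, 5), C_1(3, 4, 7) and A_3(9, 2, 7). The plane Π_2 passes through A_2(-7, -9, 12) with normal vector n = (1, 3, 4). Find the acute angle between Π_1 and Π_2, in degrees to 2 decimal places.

77.05

B_2C_1 = (6, -1, 2), B_2A_3 = (12, -3, 2); a normal to Π_1 is B_2C_1 × B_2A_3 = (4, 12, -6).
Using B_2: Π_1 has equation 4x + 12y - 6z = 18.
Π_2: n·r = n·A_2 gives x + 3y + 4z = 14.
cos θ = |n₁·n₂| / (|n₁||n₂|) = |16| / (√196 · √26).
θ = arccos(0.22413) ≈ 77.05°.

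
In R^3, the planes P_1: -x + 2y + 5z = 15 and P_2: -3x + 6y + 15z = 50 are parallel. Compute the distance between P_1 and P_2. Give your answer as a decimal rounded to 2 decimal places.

0.30

Rescale P_2 by 1/3: -x + 2y + 5z = 50/3. Then distance = |15 − (50/3)| / √30 ≈ 0.30.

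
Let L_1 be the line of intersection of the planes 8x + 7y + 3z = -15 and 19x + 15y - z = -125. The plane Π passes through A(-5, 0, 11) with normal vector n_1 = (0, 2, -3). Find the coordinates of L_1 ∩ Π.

(-6, 0, 11)

Direction of L_1: (8, 7, 3) × (19, 15, -1) = (-52, 65, -13).
A point on L_1: solving the two plane equations with x = -2 gives (-2, -5, 12).
Π: n_1·r = n_1·A gives 2y - 3z = -33.
Substitute r = (-2, -5, 12) + t(-52, 65, -13) into the plane: -46 + 169t = -33, so t = 1/13.
Intersection: (-2, -5, 12) + (1/13)·(-52, 65, -13) = (-6, 0, 11).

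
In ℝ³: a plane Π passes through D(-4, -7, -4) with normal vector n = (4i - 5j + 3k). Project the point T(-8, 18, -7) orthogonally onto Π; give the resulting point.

Π: n·r = n·D gives 4x - 5y + 3z = 7.
Foot = T − λn with λ = (n·T − d)/|n|² = (-143 − 7)/50 = -3.
Foot = (-8, 18, -7) − (-3)·(4, -5, 3) = (4, 3, 2).

(4, 3, 2)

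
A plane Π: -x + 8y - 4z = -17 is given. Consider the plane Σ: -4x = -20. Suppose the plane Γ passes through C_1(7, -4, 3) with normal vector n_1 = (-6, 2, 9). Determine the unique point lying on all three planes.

Γ: n_1·r = n_1·C_1 gives -6x + 2y + 9z = -23.
Solving the 3×3 linear system -x + 8y - 4z = -17, -4x = -20, -6x + 2y + 9z = -23 (e.g. by elimination or Cramer's rule, determinant = 320) gives (5, -1, 1).

(5, -1, 1)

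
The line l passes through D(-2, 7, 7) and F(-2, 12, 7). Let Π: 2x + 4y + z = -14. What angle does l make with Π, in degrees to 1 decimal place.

60.8

A direction vector for l is F − D = (0, 5, 0).
sin θ = |n·v| / (|n||v|) = |20| / (√21 · √25) = 0.87287.
θ ≈ 60.8°.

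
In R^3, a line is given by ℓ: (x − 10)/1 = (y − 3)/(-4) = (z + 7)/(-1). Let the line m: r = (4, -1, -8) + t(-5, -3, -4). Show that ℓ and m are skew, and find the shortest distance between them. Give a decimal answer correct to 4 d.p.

3.2604

ℓ has direction (1, -4, -1) through (10, 3, -7).
Common perpendicular direction n = (1, -4, -1) × (-5, -3, -4) = (13, 9, -23).
With w = (4, -1, -8) − (10, 3, -7) = (-6, -4, -1), w · n = -91.
Since n ≠ 0 the lines are not parallel, and w · n = -91 ≠ 0 so they do not intersect; hence they are skew.
Distance = |w · n| / |n| = |-91| / √779 ≈ 3.2604.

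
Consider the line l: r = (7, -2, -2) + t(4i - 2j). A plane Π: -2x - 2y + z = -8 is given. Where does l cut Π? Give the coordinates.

Substitute r = (7, -2, -2) + t(4, -2, 0) into the plane: -12 + (-4)t = -8, so t = -1.
Intersection: (7, -2, -2) + (-1)·(4, -2, 0) = (3, 0, -2).

(3, 0, -2)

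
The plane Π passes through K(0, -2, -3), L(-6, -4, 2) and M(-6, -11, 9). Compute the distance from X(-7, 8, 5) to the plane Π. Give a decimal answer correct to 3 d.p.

KL = (-6, -2, 5), KM = (-6, -9, 12); a normal to Π is KL × KM = (21, 42, 42).
Using K: Π has equation 21x + 42y + 42z = -210.
n·X − d = (21)·(-7) + (42)·(8) + (42)·(5) − (-210) = 609; |n| = √3969.
Distance = |609| / √3969 = 609/√3969 ≈ 9.667.

9.667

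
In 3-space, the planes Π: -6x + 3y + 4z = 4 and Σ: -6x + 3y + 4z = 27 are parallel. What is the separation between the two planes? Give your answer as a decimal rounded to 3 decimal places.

2.945

Same normal n = (-6, 3, 4) with |n| = √61; distance = |4 − 27| / |n| = 23/√61 ≈ 2.945.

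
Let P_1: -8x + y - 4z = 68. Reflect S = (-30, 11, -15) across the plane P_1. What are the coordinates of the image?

(18, 5, 9)

λ = (n·S − d)/|n|² = (311 − 68)/81 = 3.
Reflection = S − 2λn = (-30, 11, -15) − 6·(-8, 1, -4) = (18, 5, 9).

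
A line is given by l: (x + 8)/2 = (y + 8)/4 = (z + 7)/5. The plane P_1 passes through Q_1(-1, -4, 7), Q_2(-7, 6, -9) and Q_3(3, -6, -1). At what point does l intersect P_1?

l has direction (2, 4, 5) through (-8, -8, -7).
Q_1Q_2 = (-6, 10, -16), Q_1Q_3 = (4, -2, -8); a normal to P_1 is Q_1Q_2 × Q_1Q_3 = (-112, -112, -28).
Using Q_1: P_1 has equation -112x - 112y - 28z = 364.
Substitute r = (-8, -8, -7) + t(2, 4, 5) into the plane: 1988 + (-812)t = 364, so t = 2.
Intersection: (-8, -8, -7) + 2·(2, 4, 5) = (-4, 0, 3).

(-4, 0, 3)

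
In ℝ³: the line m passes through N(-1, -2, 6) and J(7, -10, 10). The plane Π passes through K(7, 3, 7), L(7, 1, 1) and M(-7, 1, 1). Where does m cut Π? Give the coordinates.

(-5, 2, 4)

A direction vector for m is J − N = (8, -8, 4).
KL = (0, -2, -6), KM = (-14, -2, -6); a normal to Π is KL × KM = (0, 84, -28).
Using K: Π has equation 84y - 28z = 56.
Substitute r = (-1, -2, 6) + t(8, -8, 4) into the plane: -336 + (-784)t = 56, so t = -1/2.
Intersection: (-1, -2, 6) + (-1/2)·(8, -8, 4) = (-5, 2, 4).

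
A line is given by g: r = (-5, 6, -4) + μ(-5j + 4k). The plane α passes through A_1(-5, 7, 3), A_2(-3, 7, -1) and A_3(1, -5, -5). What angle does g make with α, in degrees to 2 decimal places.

A_1A_2 = (2, 0, -4), A_1A_3 = (6, -12, -8); a normal to α is A_1A_2 × A_1A_3 = (-48, -8, -24).
Using A_1: α has equation -48x - 8y - 24z = 112.
sin θ = |n·v| / (|n||v|) = |-56| / (√2944 · √41) = 0.16119.
θ ≈ 9.28°.

9.28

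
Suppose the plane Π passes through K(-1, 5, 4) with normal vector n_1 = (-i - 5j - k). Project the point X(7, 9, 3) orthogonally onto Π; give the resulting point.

Π: n_1·r = n_1·K gives -x - 5y - z = -28.
Foot = X − λn with λ = (n·X − d)/|n|² = (-55 − (-28))/27 = -1.
Foot = (7, 9, 3) − (-1)·(-1, -5, -1) = (6, 4, 2).

(6, 4, 2)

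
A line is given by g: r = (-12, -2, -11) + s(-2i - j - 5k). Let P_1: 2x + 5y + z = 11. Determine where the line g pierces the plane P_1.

(-4, 2, 9)

Substitute r = (-12, -2, -11) + t(-2, -1, -5) into the plane: -45 + (-14)t = 11, so t = -4.
Intersection: (-12, -2, -11) + (-4)·(-2, -1, -5) = (-4, 2, 9).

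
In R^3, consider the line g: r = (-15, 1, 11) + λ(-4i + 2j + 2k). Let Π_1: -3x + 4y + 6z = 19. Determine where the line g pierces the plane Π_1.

(-3, -5, 5)

Substitute r = (-15, 1, 11) + t(-4, 2, 2) into the plane: 115 + 32t = 19, so t = -3.
Intersection: (-15, 1, 11) + (-3)·(-4, 2, 2) = (-3, -5, 5).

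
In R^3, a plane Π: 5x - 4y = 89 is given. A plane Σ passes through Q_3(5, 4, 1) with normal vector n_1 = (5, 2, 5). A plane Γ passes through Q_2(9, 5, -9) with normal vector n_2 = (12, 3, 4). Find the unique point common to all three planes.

(9, -11, 3)

Σ: n_1·r = n_1·Q_3 gives 5x + 2y + 5z = 38.
Γ: n_2·r = n_2·Q_2 gives 12x + 3y + 4z = 87.
Solving the 3×3 linear system 5x - 4y = 89, 5x + 2y + 5z = 38, 12x + 3y + 4z = 87 (e.g. by elimination or Cramer's rule, determinant = -195) gives (9, -11, 3).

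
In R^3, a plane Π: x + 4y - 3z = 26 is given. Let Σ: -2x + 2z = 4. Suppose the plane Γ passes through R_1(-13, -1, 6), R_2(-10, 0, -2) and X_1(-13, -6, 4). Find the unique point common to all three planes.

(-8, 4, -6)

R_1R_2 = (3, 1, -8), R_1X_1 = (0, -5, -2); a normal to Γ is R_1R_2 × R_1X_1 = (-42, 6, -15).
Using R_1: Γ has equation -42x + 6y - 15z = 450.
Solving the 3×3 linear system x + 4y - 3z = 26, -2x + 2z = 4, -42x + 6y - 15z = 450 (e.g. by elimination or Cramer's rule, determinant = -432) gives (-8, 4, -6).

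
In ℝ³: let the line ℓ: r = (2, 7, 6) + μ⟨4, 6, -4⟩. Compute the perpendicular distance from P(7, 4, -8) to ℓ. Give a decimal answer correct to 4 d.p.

13.4361

Taking (2, 7, 6) on ℓ with direction v = (4, 6, -4): w = P − (2, 7, 6) = (5, -3, -14), and w × v = (96, -36, 42).
Distance = |w × v| / |v| = √12276 / √68 ≈ 13.4361.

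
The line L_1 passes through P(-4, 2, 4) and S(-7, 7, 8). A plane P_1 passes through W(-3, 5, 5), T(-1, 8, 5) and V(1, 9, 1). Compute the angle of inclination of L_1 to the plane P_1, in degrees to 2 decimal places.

A direction vector for L_1 is S − P = (-3, 5, 4).
WT = (2, 3, 0), WV = (4, 4, -4); a normal to P_1 is WT × WV = (-12, 8, -4).
Using W: P_1 has equation -12x + 8y - 4z = 56.
sin θ = |n·v| / (|n||v|) = |60| / (√224 · √50) = 0.56695.
θ ≈ 34.54°.

34.54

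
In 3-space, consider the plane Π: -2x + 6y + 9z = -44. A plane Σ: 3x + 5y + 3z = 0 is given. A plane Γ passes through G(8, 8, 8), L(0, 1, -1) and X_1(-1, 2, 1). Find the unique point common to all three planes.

(4, 0, -4)

GL = (-8, -7, -9), GX_1 = (-9, -6, -7); a normal to Γ is GL × GX_1 = (-5, 25, -15).
Using G: Γ has equation -5x + 25y - 15z = 40.
Solving the 3×3 linear system -2x + 6y + 9z = -44, 3x + 5y + 3z = 0, -5x + 25y - 15z = 40 (e.g. by elimination or Cramer's rule, determinant = 1380) gives (4, 0, -4).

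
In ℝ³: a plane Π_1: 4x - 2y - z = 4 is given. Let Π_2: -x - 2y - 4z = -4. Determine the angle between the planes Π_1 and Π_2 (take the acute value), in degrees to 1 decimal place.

79.0

cos θ = |n₁·n₂| / (|n₁||n₂|) = |4| / (√21 · √21).
θ = arccos(0.19048) ≈ 79.0°.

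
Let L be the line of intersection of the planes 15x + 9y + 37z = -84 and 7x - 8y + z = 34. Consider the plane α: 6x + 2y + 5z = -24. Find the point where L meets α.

Direction of L: (15, 9, 37) × (7, -8, 1) = (305, 244, -183).
A point on L: solving the two plane equations with x = 3 gives (3, -2, -3).
Substitute r = (3, -2, -3) + t(305, 244, -183) into the plane: -1 + 1403t = -24, so t = -1/61.
Intersection: (3, -2, -3) + (-1/61)·(305, 244, -183) = (-2, -6, 0).

(-2, -6, 0)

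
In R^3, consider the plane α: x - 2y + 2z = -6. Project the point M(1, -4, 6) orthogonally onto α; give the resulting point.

Foot = M − λn with λ = (n·M − d)/|n|² = (21 − (-6))/9 = 3.
Foot = (1, -4, 6) − 3·(1, -2, 2) = (-2, 2, 0).

(-2, 2, 0)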